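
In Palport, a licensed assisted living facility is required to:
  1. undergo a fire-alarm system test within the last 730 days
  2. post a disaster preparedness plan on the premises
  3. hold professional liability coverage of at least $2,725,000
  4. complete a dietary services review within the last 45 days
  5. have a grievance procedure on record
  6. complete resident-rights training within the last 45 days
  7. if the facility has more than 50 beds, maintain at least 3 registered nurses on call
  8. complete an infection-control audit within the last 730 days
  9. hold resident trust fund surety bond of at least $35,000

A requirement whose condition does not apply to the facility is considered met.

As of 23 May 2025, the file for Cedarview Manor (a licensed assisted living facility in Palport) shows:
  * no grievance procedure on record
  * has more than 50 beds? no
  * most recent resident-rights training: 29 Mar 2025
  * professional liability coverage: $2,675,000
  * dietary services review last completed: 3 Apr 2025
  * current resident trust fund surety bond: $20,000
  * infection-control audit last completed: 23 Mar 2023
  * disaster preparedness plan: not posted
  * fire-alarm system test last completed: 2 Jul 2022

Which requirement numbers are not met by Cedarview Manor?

1, 2, 3, 4, 5, 6, 8, 9

1. fire-alarm system test 1056 days ago vs limit 730 → not met
2. disaster preparedness plan absent → not met
3. professional liability coverage $2,675,000 < $2,725,000 → not met
4. dietary services review 50 days ago vs limit 45 → not met
5. grievance procedure absent → not met
6. resident-rights training 55 days ago vs limit 45 → not met
7. condition 'has more than 50 beds' does not hold → requirement n/a → met
8. infection-control audit 792 days ago vs limit 730 → not met
9. resident trust fund surety bond $20,000 < $35,000 → not met
Not met: 1, 2, 3, 4, 5, 6, 8, 9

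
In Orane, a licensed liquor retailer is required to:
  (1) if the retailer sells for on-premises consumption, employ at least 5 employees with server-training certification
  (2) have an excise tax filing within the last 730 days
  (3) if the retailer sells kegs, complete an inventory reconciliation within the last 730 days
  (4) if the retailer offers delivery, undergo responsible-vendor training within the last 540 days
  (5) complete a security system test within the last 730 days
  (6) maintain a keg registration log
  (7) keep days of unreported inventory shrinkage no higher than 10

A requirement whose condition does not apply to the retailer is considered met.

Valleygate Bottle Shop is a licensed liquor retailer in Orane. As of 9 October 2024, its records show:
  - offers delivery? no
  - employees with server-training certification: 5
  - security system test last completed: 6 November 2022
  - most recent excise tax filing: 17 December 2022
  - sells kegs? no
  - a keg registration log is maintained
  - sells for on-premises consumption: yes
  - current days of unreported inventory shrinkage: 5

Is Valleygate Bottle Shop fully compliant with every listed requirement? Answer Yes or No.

Yes

1. condition 'sells for on-premises consumption' holds; employees with server-training certification 5 ≥ 5 → met
2. excise tax filing 662 days ago vs limit 730 → met
3. condition 'sells kegs' does not hold → requirement n/a → met
4. condition 'offers delivery' does not hold → requirement n/a → met
5. security system test 703 days ago vs limit 730 → met
6. keg registration log present → met
7. days of unreported inventory shrinkage 5 ≤ 10 → met
All met.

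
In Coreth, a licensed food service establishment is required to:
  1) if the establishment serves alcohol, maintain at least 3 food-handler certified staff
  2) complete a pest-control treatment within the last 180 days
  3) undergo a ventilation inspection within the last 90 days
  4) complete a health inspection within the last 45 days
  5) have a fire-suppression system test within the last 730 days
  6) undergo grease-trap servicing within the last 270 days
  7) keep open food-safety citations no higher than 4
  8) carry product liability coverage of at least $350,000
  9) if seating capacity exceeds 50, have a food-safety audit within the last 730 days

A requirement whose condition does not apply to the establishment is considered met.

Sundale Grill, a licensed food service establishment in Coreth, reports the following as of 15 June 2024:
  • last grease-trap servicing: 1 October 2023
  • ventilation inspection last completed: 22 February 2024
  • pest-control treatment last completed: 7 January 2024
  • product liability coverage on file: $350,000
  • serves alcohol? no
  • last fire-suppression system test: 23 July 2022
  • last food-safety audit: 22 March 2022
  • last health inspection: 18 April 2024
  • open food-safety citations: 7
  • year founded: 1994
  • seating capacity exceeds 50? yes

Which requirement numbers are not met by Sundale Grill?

3, 4, 7, 9

1. condition 'serves alcohol' does not hold → requirement n/a → met
2. pest-control treatment 160 days ago vs limit 180 → met
3. ventilation inspection 114 days ago vs limit 90 → not met
4. health inspection 58 days ago vs limit 45 → not met
5. fire-suppression system test 693 days ago vs limit 730 → met
6. grease-trap servicing 258 days ago vs limit 270 → met
7. open food-safety citations 7 > 4 → not met
8. product liability coverage $350,000 ≥ $350,000 → met
9. condition 'seating capacity exceeds 50' holds; food-safety audit 816 days ago vs limit 730 → not met
Not met: 3, 4, 7, 9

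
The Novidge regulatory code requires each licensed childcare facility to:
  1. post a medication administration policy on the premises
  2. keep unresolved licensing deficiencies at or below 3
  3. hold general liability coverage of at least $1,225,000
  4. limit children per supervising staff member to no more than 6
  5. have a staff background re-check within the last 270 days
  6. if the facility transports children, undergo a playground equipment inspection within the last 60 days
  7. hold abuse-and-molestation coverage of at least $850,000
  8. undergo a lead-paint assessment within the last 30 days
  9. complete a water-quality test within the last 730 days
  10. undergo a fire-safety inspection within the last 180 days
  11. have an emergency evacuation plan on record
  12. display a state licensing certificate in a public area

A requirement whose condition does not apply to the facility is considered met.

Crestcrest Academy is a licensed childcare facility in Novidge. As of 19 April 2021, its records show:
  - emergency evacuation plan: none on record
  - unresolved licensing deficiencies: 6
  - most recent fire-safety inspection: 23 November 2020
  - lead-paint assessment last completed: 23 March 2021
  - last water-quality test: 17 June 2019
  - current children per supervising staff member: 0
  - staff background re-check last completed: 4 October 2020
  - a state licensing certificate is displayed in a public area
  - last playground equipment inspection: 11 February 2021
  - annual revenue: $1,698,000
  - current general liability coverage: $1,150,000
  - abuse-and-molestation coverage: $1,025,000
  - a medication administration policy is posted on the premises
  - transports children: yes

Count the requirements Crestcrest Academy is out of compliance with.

4

1. medication administration policy present → met
2. unresolved licensing deficiencies 6 > 3 → not met
3. general liability coverage $1,150,000 < $1,225,000 → not met
4. children per supervising staff member 0 ≤ 6 → met
5. staff background re-check 197 days ago vs limit 270 → met
6. condition 'transports children' holds; playground equipment inspection 67 days ago vs limit 60 → not met
7. abuse-and-molestation coverage $1,025,000 ≥ $850,000 → met
8. lead-paint assessment 27 days ago vs limit 30 → met
9. water-quality test 672 days ago vs limit 730 → met
10. fire-safety inspection 147 days ago vs limit 180 → met
11. emergency evacuation plan absent → not met
12. state licensing certificate present → met
Not met: 4 of 12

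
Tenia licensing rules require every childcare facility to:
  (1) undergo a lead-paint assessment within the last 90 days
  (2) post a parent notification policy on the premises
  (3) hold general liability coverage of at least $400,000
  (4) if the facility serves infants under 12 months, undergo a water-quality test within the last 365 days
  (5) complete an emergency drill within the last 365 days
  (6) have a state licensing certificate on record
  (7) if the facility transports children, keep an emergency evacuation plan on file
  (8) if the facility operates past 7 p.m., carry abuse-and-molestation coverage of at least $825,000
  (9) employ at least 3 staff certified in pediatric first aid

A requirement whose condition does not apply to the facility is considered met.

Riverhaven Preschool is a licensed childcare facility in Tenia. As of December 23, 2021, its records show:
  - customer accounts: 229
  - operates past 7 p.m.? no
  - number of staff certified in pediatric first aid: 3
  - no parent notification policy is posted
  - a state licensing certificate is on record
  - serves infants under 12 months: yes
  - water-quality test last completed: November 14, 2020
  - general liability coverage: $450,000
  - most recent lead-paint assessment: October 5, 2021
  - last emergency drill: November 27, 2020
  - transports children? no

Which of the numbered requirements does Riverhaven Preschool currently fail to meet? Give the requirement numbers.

2, 4, 5

1. lead-paint assessment 79 days ago vs limit 90 → met
2. parent notification policy absent → not met
3. general liability coverage $450,000 ≥ $400,000 → met
4. condition 'serves infants under 12 months' holds; water-quality test 404 days ago vs limit 365 → not met
5. emergency drill 391 days ago vs limit 365 → not met
6. state licensing certificate present → met
7. condition 'transports children' does not hold → requirement n/a → met
8. condition 'operates past 7 p.m.' does not hold → requirement n/a → met
9. staff certified in pediatric first aid 3 ≥ 3 → met
Not met: 2, 4, 5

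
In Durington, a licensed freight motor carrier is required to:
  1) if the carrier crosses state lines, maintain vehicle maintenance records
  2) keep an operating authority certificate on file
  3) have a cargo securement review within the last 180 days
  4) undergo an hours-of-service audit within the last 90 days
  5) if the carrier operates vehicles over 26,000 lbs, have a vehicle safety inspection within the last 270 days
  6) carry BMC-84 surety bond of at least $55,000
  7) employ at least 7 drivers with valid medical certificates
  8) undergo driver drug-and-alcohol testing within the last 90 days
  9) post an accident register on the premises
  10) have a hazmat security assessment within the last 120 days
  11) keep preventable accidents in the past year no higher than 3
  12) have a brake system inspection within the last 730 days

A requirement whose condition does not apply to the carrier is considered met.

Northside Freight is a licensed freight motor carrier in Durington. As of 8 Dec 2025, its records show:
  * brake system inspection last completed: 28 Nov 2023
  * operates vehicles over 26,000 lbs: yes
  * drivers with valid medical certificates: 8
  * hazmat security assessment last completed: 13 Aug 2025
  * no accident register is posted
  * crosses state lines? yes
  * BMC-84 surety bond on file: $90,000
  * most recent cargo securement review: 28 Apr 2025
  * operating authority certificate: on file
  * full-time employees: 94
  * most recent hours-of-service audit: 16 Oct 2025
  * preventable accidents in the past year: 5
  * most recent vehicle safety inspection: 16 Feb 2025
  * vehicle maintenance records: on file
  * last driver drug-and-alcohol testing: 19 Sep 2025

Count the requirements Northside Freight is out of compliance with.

1. condition 'crosses state lines' holds; vehicle maintenance records present → met
2. operating authority certificate present → met
3. cargo securement review 224 days ago vs limit 180 → not met
4. hours-of-service audit 53 days ago vs limit 90 → met
5. condition 'operates vehicles over 26,000 lbs' holds; vehicle safety inspection 295 days ago vs limit 270 → not met
6. BMC-84 surety bond $90,000 ≥ $55,000 → met
7. drivers with valid medical certificates 8 ≥ 7 → met
8. driver drug-and-alcohol testing 80 days ago vs limit 90 → met
9. accident register absent → not met
10. hazmat security assessment 117 days ago vs limit 120 → met
11. preventable accidents in the past year 5 > 3 → not met
12. brake system inspection 741 days ago vs limit 730 → not met
Not met: 5 of 12

5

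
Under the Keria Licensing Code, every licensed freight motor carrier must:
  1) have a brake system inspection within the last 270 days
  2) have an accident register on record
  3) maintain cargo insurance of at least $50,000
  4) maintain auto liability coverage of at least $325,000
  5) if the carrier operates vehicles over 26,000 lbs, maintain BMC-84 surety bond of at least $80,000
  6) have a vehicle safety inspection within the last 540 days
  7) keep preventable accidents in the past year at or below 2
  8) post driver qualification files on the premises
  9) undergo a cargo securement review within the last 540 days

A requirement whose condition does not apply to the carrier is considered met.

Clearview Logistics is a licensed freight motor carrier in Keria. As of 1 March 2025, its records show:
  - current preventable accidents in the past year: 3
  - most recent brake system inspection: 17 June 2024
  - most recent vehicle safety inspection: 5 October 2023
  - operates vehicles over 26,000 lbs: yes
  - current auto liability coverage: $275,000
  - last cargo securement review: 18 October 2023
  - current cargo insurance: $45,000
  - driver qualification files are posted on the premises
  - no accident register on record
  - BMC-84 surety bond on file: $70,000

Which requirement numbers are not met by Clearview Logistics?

1. brake system inspection 257 days ago vs limit 270 → met
2. accident register absent → not met
3. cargo insurance $45,000 < $50,000 → not met
4. auto liability coverage $275,000 < $325,000 → not met
5. condition 'operates vehicles over 26,000 lbs' holds; BMC-84 surety bond $70,000 < $80,000 → not met
6. vehicle safety inspection 513 days ago vs limit 540 → met
7. preventable accidents in the past year 3 > 2 → not met
8. driver qualification files present → met
9. cargo securement review 500 days ago vs limit 540 → met
Not met: 2, 3, 4, 5, 7

2, 3, 4, 5, 7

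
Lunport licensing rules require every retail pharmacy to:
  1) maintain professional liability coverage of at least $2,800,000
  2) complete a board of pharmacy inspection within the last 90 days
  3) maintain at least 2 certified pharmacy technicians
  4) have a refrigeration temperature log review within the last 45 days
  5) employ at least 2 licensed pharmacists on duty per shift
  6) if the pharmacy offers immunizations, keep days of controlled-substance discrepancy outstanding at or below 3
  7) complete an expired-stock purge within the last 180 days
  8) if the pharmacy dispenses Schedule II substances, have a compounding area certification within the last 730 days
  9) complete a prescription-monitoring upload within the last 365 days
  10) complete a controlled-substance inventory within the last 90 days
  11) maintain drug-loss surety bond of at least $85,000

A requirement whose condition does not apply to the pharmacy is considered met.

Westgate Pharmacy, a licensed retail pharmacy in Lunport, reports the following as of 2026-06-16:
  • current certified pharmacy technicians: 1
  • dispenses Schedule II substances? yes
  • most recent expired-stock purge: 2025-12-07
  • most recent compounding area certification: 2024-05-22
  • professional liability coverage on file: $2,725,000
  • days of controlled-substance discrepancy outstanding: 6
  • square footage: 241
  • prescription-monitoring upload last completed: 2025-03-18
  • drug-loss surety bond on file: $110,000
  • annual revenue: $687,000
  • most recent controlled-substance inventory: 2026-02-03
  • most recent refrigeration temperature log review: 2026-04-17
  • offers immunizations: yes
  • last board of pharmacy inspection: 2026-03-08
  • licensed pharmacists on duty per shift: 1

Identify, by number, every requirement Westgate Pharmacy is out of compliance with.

1. professional liability coverage $2,725,000 < $2,800,000 → not met
2. board of pharmacy inspection 100 days ago vs limit 90 → not met
3. certified pharmacy technicians 1 < 2 → not met
4. refrigeration temperature log review 60 days ago vs limit 45 → not met
5. licensed pharmacists on duty per shift 1 < 2 → not met
6. condition 'offers immunizations' holds; days of controlled-substance discrepancy outstanding 6 > 3 → not met
7. expired-stock purge 191 days ago vs limit 180 → not met
8. condition 'dispenses Schedule II substances' holds; compounding area certification 755 days ago vs limit 730 → not met
9. prescription-monitoring upload 455 days ago vs limit 365 → not met
10. controlled-substance inventory 133 days ago vs limit 90 → not met
11. drug-loss surety bond $110,000 ≥ $85,000 → met
Not met: 1, 2, 3, 4, 5, 6, 7, 8, 9, 10

1, 2, 3, 4, 5, 6, 7, 8, 9, 10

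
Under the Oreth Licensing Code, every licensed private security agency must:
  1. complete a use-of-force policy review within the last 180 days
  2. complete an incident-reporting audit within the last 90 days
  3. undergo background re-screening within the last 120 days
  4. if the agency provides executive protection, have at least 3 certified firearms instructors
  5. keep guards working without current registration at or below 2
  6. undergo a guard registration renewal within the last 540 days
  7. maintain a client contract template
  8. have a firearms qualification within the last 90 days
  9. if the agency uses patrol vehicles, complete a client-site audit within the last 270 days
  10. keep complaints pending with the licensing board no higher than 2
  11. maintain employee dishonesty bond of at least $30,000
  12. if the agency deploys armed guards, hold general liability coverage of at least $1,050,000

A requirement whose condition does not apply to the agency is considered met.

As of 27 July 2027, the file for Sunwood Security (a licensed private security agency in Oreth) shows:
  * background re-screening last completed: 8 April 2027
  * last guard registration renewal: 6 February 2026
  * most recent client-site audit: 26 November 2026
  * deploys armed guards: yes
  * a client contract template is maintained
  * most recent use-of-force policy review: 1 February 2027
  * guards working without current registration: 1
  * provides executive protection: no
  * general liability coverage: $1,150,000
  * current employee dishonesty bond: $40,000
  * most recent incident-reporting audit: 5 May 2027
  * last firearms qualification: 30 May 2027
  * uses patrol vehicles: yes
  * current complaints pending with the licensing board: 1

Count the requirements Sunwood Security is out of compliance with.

0

1. use-of-force policy review 176 days ago vs limit 180 → met
2. incident-reporting audit 83 days ago vs limit 90 → met
3. background re-screening 110 days ago vs limit 120 → met
4. condition 'provides executive protection' does not hold → requirement n/a → met
5. guards working without current registration 1 ≤ 2 → met
6. guard registration renewal 536 days ago vs limit 540 → met
7. client contract template present → met
8. firearms qualification 58 days ago vs limit 90 → met
9. condition 'uses patrol vehicles' holds; client-site audit 243 days ago vs limit 270 → met
10. complaints pending with the licensing board 1 ≤ 2 → met
11. employee dishonesty bond $40,000 ≥ $30,000 → met
12. condition 'deploys armed guards' holds; general liability coverage $1,150,000 ≥ $1,050,000 → met
Not met: 0 of 12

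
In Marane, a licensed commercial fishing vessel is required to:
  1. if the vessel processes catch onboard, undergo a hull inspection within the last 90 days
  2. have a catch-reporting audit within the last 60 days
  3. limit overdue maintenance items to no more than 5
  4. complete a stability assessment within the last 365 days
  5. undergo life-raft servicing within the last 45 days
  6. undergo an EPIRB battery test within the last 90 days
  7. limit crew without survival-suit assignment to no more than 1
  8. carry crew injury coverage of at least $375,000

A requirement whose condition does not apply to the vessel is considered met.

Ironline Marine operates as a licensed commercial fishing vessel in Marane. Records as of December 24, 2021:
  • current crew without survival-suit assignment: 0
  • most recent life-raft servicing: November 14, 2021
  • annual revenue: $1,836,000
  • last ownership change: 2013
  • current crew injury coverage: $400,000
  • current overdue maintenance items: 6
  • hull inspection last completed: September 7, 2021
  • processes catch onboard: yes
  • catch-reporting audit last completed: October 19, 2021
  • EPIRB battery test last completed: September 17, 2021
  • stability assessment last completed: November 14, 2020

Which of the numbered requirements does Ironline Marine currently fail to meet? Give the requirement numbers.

1, 2, 3, 4, 6

1. condition 'processes catch onboard' holds; hull inspection 108 days ago vs limit 90 → not met
2. catch-reporting audit 66 days ago vs limit 60 → not met
3. overdue maintenance items 6 > 5 → not met
4. stability assessment 405 days ago vs limit 365 → not met
5. life-raft servicing 40 days ago vs limit 45 → met
6. EPIRB battery test 98 days ago vs limit 90 → not met
7. crew without survival-suit assignment 0 ≤ 1 → met
8. crew injury coverage $400,000 ≥ $375,000 → met
Not met: 1, 2, 3, 4, 6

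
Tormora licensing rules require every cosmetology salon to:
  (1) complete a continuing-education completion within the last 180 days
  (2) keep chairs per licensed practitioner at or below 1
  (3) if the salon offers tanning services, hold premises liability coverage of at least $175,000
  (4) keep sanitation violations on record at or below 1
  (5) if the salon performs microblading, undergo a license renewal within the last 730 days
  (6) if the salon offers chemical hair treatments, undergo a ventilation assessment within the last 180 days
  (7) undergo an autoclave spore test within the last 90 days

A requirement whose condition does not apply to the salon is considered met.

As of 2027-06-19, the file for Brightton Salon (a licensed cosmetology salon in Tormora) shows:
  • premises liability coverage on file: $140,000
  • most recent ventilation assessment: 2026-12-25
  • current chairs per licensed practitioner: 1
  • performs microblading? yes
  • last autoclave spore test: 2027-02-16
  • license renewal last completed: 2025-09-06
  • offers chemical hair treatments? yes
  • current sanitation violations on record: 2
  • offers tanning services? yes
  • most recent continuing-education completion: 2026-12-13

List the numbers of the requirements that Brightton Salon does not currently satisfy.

1. continuing-education completion 188 days ago vs limit 180 → not met
2. chairs per licensed practitioner 1 ≤ 1 → met
3. condition 'offers tanning services' holds; premises liability coverage $140,000 < $175,000 → not met
4. sanitation violations on record 2 > 1 → not met
5. condition 'performs microblading' holds; license renewal 651 days ago vs limit 730 → met
6. condition 'offers chemical hair treatments' holds; ventilation assessment 176 days ago vs limit 180 → met
7. autoclave spore test 123 days ago vs limit 90 → not met
Not met: 1, 3, 4, 7

1, 3, 4, 7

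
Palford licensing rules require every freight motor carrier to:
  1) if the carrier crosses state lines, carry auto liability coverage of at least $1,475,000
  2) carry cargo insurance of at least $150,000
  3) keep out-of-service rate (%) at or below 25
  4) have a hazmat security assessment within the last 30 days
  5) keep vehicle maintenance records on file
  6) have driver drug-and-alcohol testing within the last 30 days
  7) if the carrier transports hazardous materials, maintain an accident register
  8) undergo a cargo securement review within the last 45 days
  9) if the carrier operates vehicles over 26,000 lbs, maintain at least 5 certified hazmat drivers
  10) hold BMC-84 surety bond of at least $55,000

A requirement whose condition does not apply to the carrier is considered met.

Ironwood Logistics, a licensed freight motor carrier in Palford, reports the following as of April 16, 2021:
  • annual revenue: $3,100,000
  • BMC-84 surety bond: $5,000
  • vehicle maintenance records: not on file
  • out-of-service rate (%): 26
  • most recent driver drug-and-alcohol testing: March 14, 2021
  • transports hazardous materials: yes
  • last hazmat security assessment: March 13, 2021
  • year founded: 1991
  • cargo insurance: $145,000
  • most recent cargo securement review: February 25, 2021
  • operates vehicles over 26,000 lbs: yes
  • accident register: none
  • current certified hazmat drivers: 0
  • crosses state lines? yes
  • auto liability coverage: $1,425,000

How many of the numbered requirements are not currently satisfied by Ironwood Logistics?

10

1. condition 'crosses state lines' holds; auto liability coverage $1,425,000 < $1,475,000 → not met
2. cargo insurance $145,000 < $150,000 → not met
3. out-of-service rate (%) 26 > 25 → not met
4. hazmat security assessment 34 days ago vs limit 30 → not met
5. vehicle maintenance records absent → not met
6. driver drug-and-alcohol testing 33 days ago vs limit 30 → not met
7. condition 'transports hazardous materials' holds; accident register absent → not met
8. cargo securement review 50 days ago vs limit 45 → not met
9. condition 'operates vehicles over 26,000 lbs' holds; certified hazmat drivers 0 < 5 → not met
10. BMC-84 surety bond $5,000 < $55,000 → not met
Not met: 10 of 10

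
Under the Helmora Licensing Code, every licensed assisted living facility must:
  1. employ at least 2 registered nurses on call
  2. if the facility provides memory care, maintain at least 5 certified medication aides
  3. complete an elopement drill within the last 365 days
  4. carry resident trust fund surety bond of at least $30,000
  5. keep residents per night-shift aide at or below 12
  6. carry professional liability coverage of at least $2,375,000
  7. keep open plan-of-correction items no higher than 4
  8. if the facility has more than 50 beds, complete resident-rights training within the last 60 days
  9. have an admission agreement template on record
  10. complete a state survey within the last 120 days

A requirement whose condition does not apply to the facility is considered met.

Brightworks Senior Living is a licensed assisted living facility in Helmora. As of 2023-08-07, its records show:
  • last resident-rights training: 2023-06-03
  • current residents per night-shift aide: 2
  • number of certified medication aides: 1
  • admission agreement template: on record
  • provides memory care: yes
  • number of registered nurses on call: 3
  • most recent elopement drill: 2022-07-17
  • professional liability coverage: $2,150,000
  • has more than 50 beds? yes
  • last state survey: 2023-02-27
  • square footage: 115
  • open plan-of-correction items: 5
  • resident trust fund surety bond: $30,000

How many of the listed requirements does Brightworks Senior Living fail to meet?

1. registered nurses on call 3 ≥ 2 → met
2. condition 'provides memory care' holds; certified medication aides 1 < 5 → not met
3. elopement drill 386 days ago vs limit 365 → not met
4. resident trust fund surety bond $30,000 ≥ $30,000 → met
5. residents per night-shift aide 2 ≤ 12 → met
6. professional liability coverage $2,150,000 < $2,375,000 → not met
7. open plan-of-correction items 5 > 4 → not met
8. condition 'has more than 50 beds' holds; resident-rights training 65 days ago vs limit 60 → not met
9. admission agreement template present → met
10. state survey 161 days ago vs limit 120 → not met
Not met: 6 of 10

6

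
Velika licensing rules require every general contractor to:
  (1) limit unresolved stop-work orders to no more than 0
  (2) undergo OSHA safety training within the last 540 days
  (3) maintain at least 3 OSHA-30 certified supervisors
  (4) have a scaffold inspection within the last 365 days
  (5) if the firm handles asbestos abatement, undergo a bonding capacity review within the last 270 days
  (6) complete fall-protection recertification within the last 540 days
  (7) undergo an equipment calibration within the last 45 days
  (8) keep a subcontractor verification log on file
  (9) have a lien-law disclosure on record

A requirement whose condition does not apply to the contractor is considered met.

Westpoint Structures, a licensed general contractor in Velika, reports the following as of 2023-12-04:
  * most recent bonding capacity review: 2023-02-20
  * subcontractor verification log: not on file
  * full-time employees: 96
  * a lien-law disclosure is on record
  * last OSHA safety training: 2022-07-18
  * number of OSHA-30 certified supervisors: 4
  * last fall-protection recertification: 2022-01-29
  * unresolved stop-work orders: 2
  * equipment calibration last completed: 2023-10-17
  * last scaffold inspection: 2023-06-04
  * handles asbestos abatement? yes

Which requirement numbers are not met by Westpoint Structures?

1. unresolved stop-work orders 2 > 0 → not met
2. OSHA safety training 504 days ago vs limit 540 → met
3. OSHA-30 certified supervisors 4 ≥ 3 → met
4. scaffold inspection 183 days ago vs limit 365 → met
5. condition 'handles asbestos abatement' holds; bonding capacity review 287 days ago vs limit 270 → not met
6. fall-protection recertification 674 days ago vs limit 540 → not met
7. equipment calibration 48 days ago vs limit 45 → not met
8. subcontractor verification log absent → not met
9. lien-law disclosure present → met
Not met: 1, 5, 6, 7, 8

1, 5, 6, 7, 8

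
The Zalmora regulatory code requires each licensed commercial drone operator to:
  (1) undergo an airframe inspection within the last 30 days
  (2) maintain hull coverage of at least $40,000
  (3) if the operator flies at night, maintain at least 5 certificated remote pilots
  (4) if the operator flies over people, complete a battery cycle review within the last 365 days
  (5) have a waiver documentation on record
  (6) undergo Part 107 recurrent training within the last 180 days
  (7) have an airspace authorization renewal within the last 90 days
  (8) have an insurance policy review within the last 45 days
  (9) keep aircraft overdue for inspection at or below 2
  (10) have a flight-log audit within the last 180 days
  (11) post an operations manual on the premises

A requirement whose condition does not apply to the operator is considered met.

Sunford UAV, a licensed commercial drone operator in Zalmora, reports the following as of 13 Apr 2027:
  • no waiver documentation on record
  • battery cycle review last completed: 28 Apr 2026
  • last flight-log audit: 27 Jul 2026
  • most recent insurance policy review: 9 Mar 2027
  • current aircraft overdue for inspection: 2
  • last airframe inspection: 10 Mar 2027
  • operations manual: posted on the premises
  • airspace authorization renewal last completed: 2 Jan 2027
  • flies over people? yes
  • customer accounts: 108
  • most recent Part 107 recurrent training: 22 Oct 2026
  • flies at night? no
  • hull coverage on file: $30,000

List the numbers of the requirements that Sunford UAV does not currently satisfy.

1. airframe inspection 34 days ago vs limit 30 → not met
2. hull coverage $30,000 < $40,000 → not met
3. condition 'flies at night' does not hold → requirement n/a → met
4. condition 'flies over people' holds; battery cycle review 350 days ago vs limit 365 → met
5. waiver documentation absent → not met
6. Part 107 recurrent training 173 days ago vs limit 180 → met
7. airspace authorization renewal 101 days ago vs limit 90 → not met
8. insurance policy review 35 days ago vs limit 45 → met
9. aircraft overdue for inspection 2 ≤ 2 → met
10. flight-log audit 260 days ago vs limit 180 → not met
11. operations manual present → met
Not met: 1, 2, 5, 7, 10

1, 2, 5, 7, 10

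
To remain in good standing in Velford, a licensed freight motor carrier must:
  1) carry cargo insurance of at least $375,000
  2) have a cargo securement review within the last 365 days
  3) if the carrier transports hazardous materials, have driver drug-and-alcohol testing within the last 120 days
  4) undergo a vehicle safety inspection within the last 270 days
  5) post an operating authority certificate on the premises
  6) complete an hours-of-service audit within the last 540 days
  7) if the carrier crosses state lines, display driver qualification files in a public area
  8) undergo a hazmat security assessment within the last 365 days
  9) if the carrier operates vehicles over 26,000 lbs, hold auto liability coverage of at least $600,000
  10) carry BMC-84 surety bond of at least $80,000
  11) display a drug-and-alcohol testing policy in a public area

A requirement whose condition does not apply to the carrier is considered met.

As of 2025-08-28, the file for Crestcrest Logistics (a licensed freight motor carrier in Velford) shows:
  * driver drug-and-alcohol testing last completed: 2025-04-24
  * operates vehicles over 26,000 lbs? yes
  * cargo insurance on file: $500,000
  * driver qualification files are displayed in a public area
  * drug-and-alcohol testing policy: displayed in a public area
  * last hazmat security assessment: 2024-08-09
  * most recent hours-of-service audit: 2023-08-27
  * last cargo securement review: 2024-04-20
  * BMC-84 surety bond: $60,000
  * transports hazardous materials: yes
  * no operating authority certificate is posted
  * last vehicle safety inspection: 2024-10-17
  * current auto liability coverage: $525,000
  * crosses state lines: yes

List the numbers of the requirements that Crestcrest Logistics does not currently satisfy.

1. cargo insurance $500,000 ≥ $375,000 → met
2. cargo securement review 495 days ago vs limit 365 → not met
3. condition 'transports hazardous materials' holds; driver drug-and-alcohol testing 126 days ago vs limit 120 → not met
4. vehicle safety inspection 315 days ago vs limit 270 → not met
5. operating authority certificate absent → not met
6. hours-of-service audit 732 days ago vs limit 540 → not met
7. condition 'crosses state lines' holds; driver qualification files present → met
8. hazmat security assessment 384 days ago vs limit 365 → not met
9. condition 'operates vehicles over 26,000 lbs' holds; auto liability coverage $525,000 < $600,000 → not met
10. BMC-84 surety bond $60,000 < $80,000 → not met
11. drug-and-alcohol testing policy present → met
Not met: 2, 3, 4, 5, 6, 8, 9, 10

2, 3, 4, 5, 6, 8, 9, 10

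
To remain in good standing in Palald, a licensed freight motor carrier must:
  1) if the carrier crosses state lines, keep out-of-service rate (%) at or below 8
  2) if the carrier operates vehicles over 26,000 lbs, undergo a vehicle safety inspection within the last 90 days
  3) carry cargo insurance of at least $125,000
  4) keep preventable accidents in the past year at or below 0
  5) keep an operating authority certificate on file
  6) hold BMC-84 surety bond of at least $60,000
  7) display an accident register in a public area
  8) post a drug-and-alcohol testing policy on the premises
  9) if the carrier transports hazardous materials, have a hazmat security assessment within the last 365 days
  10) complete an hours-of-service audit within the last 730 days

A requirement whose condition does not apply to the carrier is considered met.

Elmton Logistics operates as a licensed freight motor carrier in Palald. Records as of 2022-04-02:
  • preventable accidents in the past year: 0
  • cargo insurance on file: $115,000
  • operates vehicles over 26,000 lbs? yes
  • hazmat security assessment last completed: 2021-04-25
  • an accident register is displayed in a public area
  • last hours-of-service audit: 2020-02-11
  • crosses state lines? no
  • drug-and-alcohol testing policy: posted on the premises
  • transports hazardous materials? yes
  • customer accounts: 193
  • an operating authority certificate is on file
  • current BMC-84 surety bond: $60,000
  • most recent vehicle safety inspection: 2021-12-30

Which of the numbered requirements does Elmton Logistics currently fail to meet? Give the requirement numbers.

1. condition 'crosses state lines' does not hold → requirement n/a → met
2. condition 'operates vehicles over 26,000 lbs' holds; vehicle safety inspection 93 days ago vs limit 90 → not met
3. cargo insurance $115,000 < $125,000 → not met
4. preventable accidents in the past year 0 ≤ 0 → met
5. operating authority certificate present → met
6. BMC-84 surety bond $60,000 ≥ $60,000 → met
7. accident register present → met
8. drug-and-alcohol testing policy present → met
9. condition 'transports hazardous materials' holds; hazmat security assessment 342 days ago vs limit 365 → met
10. hours-of-service audit 781 days ago vs limit 730 → not met
Not met: 2, 3, 10

2, 3, 10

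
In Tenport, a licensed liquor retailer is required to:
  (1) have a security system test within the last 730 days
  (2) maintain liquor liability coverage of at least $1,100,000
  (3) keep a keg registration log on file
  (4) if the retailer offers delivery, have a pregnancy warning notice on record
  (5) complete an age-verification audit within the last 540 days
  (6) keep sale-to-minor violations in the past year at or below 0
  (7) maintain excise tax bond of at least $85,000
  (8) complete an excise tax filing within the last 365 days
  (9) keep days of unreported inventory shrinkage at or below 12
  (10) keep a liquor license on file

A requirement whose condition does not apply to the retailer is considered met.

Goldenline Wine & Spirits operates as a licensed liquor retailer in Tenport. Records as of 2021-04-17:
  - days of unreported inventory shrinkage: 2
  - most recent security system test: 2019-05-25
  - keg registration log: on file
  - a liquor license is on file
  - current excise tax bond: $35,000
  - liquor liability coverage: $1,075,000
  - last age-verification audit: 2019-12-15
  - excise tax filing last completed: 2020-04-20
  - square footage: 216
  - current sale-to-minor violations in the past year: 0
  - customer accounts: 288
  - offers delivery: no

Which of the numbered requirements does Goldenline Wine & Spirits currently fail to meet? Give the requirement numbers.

1. security system test 693 days ago vs limit 730 → met
2. liquor liability coverage $1,075,000 < $1,100,000 → not met
3. keg registration log present → met
4. condition 'offers delivery' does not hold → requirement n/a → met
5. age-verification audit 489 days ago vs limit 540 → met
6. sale-to-minor violations in the past year 0 ≤ 0 → met
7. excise tax bond $35,000 < $85,000 → not met
8. excise tax filing 362 days ago vs limit 365 → met
9. days of unreported inventory shrinkage 2 ≤ 12 → met
10. liquor license present → met
Not met: 2, 7

2, 7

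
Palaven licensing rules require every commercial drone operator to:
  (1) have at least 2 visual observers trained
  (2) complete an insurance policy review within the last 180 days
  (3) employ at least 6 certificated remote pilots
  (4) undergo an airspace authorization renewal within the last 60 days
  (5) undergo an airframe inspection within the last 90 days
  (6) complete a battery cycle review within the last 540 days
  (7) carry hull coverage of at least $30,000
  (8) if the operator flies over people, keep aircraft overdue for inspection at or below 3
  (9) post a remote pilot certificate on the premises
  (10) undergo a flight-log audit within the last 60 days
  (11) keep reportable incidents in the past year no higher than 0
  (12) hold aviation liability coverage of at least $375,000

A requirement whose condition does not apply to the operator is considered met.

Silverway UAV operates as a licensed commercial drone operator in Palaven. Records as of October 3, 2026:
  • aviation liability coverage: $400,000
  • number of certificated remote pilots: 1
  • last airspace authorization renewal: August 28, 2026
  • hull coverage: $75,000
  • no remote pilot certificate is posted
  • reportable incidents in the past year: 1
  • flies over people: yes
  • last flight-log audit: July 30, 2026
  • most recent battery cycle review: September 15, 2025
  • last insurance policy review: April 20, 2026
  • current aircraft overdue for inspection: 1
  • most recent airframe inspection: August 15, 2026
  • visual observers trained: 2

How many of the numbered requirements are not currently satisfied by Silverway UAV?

1. visual observers trained 2 ≥ 2 → met
2. insurance policy review 166 days ago vs limit 180 → met
3. certificated remote pilots 1 < 6 → not met
4. airspace authorization renewal 36 days ago vs limit 60 → met
5. airframe inspection 49 days ago vs limit 90 → met
6. battery cycle review 383 days ago vs limit 540 → met
7. hull coverage $75,000 ≥ $30,000 → met
8. condition 'flies over people' holds; aircraft overdue for inspection 1 ≤ 3 → met
9. remote pilot certificate absent → not met
10. flight-log audit 65 days ago vs limit 60 → not met
11. reportable incidents in the past year 1 > 0 → not met
12. aviation liability coverage $400,000 ≥ $375,000 → met
Not met: 4 of 12

4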